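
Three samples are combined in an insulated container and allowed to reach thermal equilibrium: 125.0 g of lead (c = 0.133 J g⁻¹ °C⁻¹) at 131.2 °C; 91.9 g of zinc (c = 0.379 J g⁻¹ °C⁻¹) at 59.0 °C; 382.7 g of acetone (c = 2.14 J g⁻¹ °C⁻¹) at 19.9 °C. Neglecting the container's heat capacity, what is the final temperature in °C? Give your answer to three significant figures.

Σ mᵢcᵢ(T − Tᵢ) = 0  ⇒  T = Σ mᵢcᵢTᵢ / Σ mᵢcᵢ
Σ mᵢcᵢ = 125.0×0.133 + 91.9×0.379 + 382.7×2.14 = 870.4331
Σ mᵢcᵢTᵢ = 16.625×131.2 + 34.8301×59.0 + 818.978×19.9 = 20534
T = 20534 / 870.4331 = 23.59 °C

T_f = 23.6 °C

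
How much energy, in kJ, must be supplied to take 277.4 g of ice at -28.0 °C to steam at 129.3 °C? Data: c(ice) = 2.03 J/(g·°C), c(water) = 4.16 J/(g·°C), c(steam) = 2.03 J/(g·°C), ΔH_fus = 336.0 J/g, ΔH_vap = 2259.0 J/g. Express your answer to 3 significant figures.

q = 868 kJ

q1 (heat ice -28.0→0.0 °C): 277.4 × 2.03 × 28.0 = 15767 J
q2 (melt at 0 °C): 277.4 × 336.0 = 93206 J
q3 (heat water 0.0→100.0 °C): 277.4 × 4.16 × 100.0 = 115398 J
q4 (vaporize at 100 °C): 277.4 × 2259.0 = 626647 J
q5 (heat steam 100.0→129.3 °C): 277.4 × 2.03 × 29.3 = 16499 J
Total: 15767 + 93206 + 115398 + 626647 + 16499 = 867517 J = 868 kJ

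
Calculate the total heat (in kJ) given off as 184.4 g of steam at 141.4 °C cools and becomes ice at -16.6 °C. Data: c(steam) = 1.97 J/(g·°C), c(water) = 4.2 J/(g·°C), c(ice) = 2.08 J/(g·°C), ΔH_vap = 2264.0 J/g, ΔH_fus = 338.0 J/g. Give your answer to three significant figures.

q1 (cool steam 141.4→100 °C): 184.4 × 1.97 × 41.4 = 15039 J
q2 (condense at 100 °C): 184.4 × 2264.0 = 417482 J
q3 (cool water 100→0 °C): 184.4 × 4.2 × 100.0 = 77448 J
q4 (freeze at 0 °C): 184.4 × 338.0 = 62327 J
q5 (cool ice 0→-16.6 °C): 184.4 × 2.08 × 16.6 = 6367 J
Total: 15039 + 417482 + 77448 + 62327 + 6367 = 578663 J = 579 kJ

q = 579 kJ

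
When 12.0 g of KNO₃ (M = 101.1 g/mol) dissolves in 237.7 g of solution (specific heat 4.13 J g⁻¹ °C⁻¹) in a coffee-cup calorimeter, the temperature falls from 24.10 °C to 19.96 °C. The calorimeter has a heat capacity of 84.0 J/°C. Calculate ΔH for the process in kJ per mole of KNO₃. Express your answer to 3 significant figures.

ΔH = 37.2 kJ/mol

|ΔT| = |19.96 − 24.10| = 4.14 °C
|q_surr| = (237.7 × 4.13 + 84.0) × 4.14 = 1065.701 × 4.14 = 4412 J
n(KNO₃) = 12.0 / 101.1 = 0.1187 mol
Temperature fell, so q_rxn = +|q_surr| = 4.412 kJ
ΔH = q_rxn / n = 37.17 kJ/mol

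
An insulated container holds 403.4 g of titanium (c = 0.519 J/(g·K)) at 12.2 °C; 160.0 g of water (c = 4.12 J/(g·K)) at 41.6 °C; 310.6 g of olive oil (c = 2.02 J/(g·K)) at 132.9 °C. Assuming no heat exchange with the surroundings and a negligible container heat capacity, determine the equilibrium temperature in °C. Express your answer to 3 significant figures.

T_f = 75.8 °C

Σ mᵢcᵢ(T − Tᵢ) = 0  ⇒  T = Σ mᵢcᵢTᵢ / Σ mᵢcᵢ
Σ mᵢcᵢ = 403.4×0.519 + 160.0×4.12 + 310.6×2.02 = 1495.9766
Σ mᵢcᵢTᵢ = 209.3646×12.2 + 659.2×41.6 + 627.412×132.9 = 113360
T = 113360 / 1495.9766 = 75.78 °C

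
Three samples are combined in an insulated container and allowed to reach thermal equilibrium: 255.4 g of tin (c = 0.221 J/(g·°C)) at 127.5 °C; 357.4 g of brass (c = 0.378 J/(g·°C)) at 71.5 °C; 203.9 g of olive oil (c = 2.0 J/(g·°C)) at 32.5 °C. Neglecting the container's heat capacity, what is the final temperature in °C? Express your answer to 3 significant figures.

Σ mᵢcᵢ(T − Tᵢ) = 0  ⇒  T = Σ mᵢcᵢTᵢ / Σ mᵢcᵢ
Σ mᵢcᵢ = 255.4×0.221 + 357.4×0.378 + 203.9×2.0 = 599.3406
Σ mᵢcᵢTᵢ = 56.4434×127.5 + 135.0972×71.5 + 407.8×32.5 = 30109
T = 30109 / 599.3406 = 50.24 °C

T_f = 50.2 °C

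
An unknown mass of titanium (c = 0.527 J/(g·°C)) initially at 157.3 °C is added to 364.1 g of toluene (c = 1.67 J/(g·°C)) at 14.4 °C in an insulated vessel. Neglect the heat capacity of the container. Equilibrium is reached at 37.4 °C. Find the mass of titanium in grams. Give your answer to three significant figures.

q_gained = (364.1 × 1.67) × (37.4 − 14.4) = 13990 J
q_lost = m × 0.527 × (157.3 − 37.4) = 63.1873 m
m = 13990 / 63.1873 = 221 g

m = 221 g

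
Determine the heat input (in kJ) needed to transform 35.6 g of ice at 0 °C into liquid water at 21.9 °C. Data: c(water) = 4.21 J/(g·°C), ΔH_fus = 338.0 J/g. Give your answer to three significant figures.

q = 15.3 kJ

q1 (melt at 0 °C): 35.6 × 338.0 = 12033 J
q2 (heat water 0.0→21.9 °C): 35.6 × 4.21 × 21.9 = 3282 J
Total: 12033 + 3282 = 15315 J = 15.3 kJ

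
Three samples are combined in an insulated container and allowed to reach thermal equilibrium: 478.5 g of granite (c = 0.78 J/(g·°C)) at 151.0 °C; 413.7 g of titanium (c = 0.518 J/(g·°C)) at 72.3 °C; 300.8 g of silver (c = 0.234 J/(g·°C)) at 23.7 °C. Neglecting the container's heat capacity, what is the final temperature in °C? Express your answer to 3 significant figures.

T_f = 112 °C

Σ mᵢcᵢ(T − Tᵢ) = 0  ⇒  T = Σ mᵢcᵢTᵢ / Σ mᵢcᵢ
Σ mᵢcᵢ = 478.5×0.78 + 413.7×0.518 + 300.8×0.234 = 657.9138
Σ mᵢcᵢTᵢ = 373.23×151.0 + 214.2966×72.3 + 70.3872×23.7 = 73520
T = 73520 / 657.9138 = 111.7 °C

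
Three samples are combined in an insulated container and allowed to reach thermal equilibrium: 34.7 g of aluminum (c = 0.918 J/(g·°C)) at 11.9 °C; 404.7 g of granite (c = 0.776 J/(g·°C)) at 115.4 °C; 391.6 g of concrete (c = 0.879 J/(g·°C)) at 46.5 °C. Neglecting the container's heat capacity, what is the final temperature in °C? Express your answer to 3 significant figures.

T_f = 76.3 °C

Σ mᵢcᵢ(T − Tᵢ) = 0  ⇒  T = Σ mᵢcᵢTᵢ / Σ mᵢcᵢ
Σ mᵢcᵢ = 34.7×0.918 + 404.7×0.776 + 391.6×0.879 = 690.1182
Σ mᵢcᵢTᵢ = 31.8546×11.9 + 314.0472×115.4 + 344.2164×46.5 = 52626
T = 52626 / 690.1182 = 76.26 °C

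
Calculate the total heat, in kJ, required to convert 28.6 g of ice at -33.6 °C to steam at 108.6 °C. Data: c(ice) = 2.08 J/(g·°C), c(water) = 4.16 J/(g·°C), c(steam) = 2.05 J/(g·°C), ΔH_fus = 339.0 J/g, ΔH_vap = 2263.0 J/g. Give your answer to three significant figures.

q = 88.8 kJ

q1 (heat ice -33.6→0.0 °C): 28.6 × 2.08 × 33.6 = 1999 J
q2 (melt at 0 °C): 28.6 × 339.0 = 9695 J
q3 (heat water 0.0→100.0 °C): 28.6 × 4.16 × 100.0 = 11898 J
q4 (vaporize at 100 °C): 28.6 × 2263.0 = 64722 J
q5 (heat steam 100.0→108.6 °C): 28.6 × 2.05 × 8.6 = 504 J
Total: 1999 + 9695 + 11898 + 64722 + 504 = 88818 J = 88.8 kJ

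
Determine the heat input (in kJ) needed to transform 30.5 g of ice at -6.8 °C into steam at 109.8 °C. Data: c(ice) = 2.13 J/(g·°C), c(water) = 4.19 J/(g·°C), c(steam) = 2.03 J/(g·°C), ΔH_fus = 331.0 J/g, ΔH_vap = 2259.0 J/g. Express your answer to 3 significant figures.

q1 (heat ice -6.8→0.0 °C): 30.5 × 2.13 × 6.8 = 442 J
q2 (melt at 0 °C): 30.5 × 331.0 = 10096 J
q3 (heat water 0.0→100.0 °C): 30.5 × 4.19 × 100.0 = 12780 J
q4 (vaporize at 100 °C): 30.5 × 2259.0 = 68900 J
q5 (heat steam 100.0→109.8 °C): 30.5 × 2.03 × 9.8 = 607 J
Total: 442 + 10096 + 12780 + 68900 + 607 = 92825 J = 92.8 kJ

q = 92.8 kJ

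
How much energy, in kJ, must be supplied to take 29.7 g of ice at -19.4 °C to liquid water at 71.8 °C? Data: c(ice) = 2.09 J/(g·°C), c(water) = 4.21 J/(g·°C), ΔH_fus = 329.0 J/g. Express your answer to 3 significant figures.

q1 (heat ice -19.4→0.0 °C): 29.7 × 2.09 × 19.4 = 1204 J
q2 (melt at 0 °C): 29.7 × 329.0 = 9771 J
q3 (heat water 0.0→71.8 °C): 29.7 × 4.21 × 71.8 = 8978 J
Total: 1204 + 9771 + 8978 = 19953 J = 20.0 kJ

q = 20.0 kJ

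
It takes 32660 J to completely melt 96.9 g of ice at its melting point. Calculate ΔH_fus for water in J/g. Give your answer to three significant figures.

ΔH_fus = 337 J/g

ΔH_fus = q / m = 32660 / 96.9 = 337 J/g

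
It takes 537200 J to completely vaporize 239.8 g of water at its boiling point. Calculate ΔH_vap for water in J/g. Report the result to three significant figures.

ΔH_vap = 2240 J/g

ΔH_vap = q / m = 537200 / 239.8 = 2240 J/g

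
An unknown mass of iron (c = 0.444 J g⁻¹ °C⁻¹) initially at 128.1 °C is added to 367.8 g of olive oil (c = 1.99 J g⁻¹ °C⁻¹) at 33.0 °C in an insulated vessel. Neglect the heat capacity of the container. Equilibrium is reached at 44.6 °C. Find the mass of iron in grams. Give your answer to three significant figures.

m = 229 g

q_gained = (367.8 × 1.99) × (44.6 − 33.0) = 8490 J
q_lost = m × 0.444 × (128.1 − 44.6) = 37.074 m
m = 8490 / 37.074 = 229 g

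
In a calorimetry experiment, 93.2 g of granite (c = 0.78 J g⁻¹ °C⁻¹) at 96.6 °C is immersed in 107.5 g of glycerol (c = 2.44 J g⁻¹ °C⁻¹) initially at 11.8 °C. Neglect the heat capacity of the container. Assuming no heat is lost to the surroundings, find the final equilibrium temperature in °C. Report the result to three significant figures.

T_f = 30.2 °C

Heat lost by granite = heat gained by glycerol.
(93.2)(0.78)(96.6 − T) = (107.5)(2.44)(T − 11.8)
72.696 (96.6 − T) = 262.3 (T − 11.8)
7022.4 − 72.696 T = 262.3 T − 3095.1
10117.5 = 334.996 T
T = 30.20 °C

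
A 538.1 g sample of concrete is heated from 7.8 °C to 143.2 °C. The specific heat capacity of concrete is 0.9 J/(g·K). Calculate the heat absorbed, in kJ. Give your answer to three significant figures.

q = m c ΔT = 538.1 × 0.9 × (143.2 − 7.8)
q = 538.1 × 0.9 × 135.4 = 65570 J = 65.6 kJ

q = 65.6 kJ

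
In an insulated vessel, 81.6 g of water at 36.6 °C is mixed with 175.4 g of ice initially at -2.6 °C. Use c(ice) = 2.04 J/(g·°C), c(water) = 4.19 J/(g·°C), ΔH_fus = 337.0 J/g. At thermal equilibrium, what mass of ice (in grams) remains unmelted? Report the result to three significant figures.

Heat to warm all ice to 0 °C: 175.4×2.04×2.6 = 930.32 J
Heat released by water cooling to 0 °C: 81.6×4.19×36.6 = 12514 J
12514 J < 930.32 + 175.4×337.0 = 60040.12 J, so not all ice melts; final T = 0 °C.
Heat left for melting: 12514 − 930.32 = 11583.68 J
Mass melted = 11583.68 / 337.0 = 34.37 g
Ice remaining = 175.4 − 34.37 = 141.03 g

m_ice remaining = 141 g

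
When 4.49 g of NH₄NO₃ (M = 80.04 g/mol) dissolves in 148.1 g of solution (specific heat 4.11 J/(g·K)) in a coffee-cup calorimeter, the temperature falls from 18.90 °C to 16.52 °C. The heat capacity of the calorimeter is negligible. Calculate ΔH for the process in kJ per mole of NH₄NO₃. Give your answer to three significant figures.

|ΔT| = |16.52 − 18.90| = 2.38 °C
|q_surr| = (148.1 × 4.11) × 2.38 = 608.691 × 2.38 = 1449 J
n(NH₄NO₃) = 4.49 / 80.04 = 0.05610 mol
Temperature fell, so q_rxn = +|q_surr| = 1.449 kJ
ΔH = q_rxn / n = 25.83 kJ/mol

ΔH = 25.8 kJ/mol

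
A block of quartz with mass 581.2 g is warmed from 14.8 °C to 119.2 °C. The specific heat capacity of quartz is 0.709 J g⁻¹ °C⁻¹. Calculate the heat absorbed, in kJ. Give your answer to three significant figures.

q = 43.0 kJ

q = m c ΔT = 581.2 × 0.709 × (119.2 − 14.8)
q = 581.2 × 0.709 × 104.4 = 43020 J = 43.0 kJ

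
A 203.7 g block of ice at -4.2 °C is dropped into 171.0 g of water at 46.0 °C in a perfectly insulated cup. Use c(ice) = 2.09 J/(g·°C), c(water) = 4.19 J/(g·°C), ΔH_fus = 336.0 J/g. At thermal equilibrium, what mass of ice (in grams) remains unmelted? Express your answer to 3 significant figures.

Heat to warm all ice to 0 °C: 203.7×2.09×4.2 = 1788.1 J
Heat released by water cooling to 0 °C: 171.0×4.19×46.0 = 32959 J
32959 J < 1788.1 + 203.7×336.0 = 70231.3 J, so not all ice melts; final T = 0 °C.
Heat left for melting: 32959 − 1788.1 = 31170.9 J
Mass melted = 31170.9 / 336.0 = 92.77 g
Ice remaining = 203.7 − 92.77 = 110.93 g

m_ice remaining = 111 g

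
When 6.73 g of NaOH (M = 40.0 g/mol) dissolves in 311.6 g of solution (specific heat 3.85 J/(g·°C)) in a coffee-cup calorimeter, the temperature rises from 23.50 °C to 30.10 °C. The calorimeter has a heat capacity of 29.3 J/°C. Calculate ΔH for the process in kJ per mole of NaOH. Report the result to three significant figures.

|ΔT| = |30.10 − 23.50| = 6.60 °C
|q_surr| = (311.6 × 3.85 + 29.3) × 6.60 = 1228.96 × 6.60 = 8111 J
n(NaOH) = 6.73 / 40.0 = 0.1683 mol
Temperature rose, so q_rxn = −|q_surr| = -8.111 kJ
ΔH = q_rxn / n = -48.19 kJ/mol

ΔH = -48.2 kJ/mol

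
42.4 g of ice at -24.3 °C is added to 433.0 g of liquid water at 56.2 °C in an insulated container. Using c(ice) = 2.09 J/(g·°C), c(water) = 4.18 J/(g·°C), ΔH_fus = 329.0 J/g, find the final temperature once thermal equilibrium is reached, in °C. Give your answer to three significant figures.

T_f = 43.1 °C

Heat to bring ice to 0 °C and melt it: q₁ = 42.4×2.09×24.3 + 42.4×329.0 = 16103 J
Heat the water can supply cooling to 0 °C: 433.0×4.18×56.2 = 101719 J > q₁, so all ice melts.
Energy balance: 433.0×4.18×(56.2 − T) = 16103 + 42.4×4.18×(T − 0)
1809.94(56.2 − T) = 16103 + 177.232 T
101719 − 16103 = 1987.172 T
T = 85616 / 1987.172 = 43.08 °C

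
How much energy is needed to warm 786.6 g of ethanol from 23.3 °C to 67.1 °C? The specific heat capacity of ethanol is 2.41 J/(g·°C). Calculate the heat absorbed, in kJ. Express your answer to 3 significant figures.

q = m c ΔT = 786.6 × 2.41 × (67.1 − 23.3)
q = 786.6 × 2.41 × 43.8 = 83030 J = 83.0 kJ

q = 83.0 kJ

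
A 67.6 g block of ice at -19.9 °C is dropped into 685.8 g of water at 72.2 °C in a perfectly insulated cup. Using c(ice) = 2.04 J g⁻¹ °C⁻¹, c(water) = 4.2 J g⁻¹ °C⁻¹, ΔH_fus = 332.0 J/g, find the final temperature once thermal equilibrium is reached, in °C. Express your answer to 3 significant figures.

Heat to bring ice to 0 °C and melt it: q₁ = 67.6×2.04×19.9 + 67.6×332.0 = 25187 J
Heat the water can supply cooling to 0 °C: 685.8×4.2×72.2 = 207962 J > q₁, so all ice melts.
Energy balance: 685.8×4.2×(72.2 − T) = 25187 + 67.6×4.2×(T − 0)
2880.36(72.2 − T) = 25187 + 283.92 T
207962 − 25187 = 3164.28 T
T = 182775 / 3164.28 = 57.76 °C

T_f = 57.8 °C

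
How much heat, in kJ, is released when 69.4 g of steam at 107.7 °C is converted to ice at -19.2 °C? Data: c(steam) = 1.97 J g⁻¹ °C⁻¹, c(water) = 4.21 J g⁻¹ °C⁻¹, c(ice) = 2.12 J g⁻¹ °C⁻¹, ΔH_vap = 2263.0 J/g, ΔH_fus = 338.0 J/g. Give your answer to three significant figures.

q1 (cool steam 107.7→100 °C): 69.4 × 1.97 × 7.7 = 1053 J
q2 (condense at 100 °C): 69.4 × 2263.0 = 157052 J
q3 (cool water 100→0 °C): 69.4 × 4.21 × 100.0 = 29217 J
q4 (freeze at 0 °C): 69.4 × 338.0 = 23457 J
q5 (cool ice 0→-19.2 °C): 69.4 × 2.12 × 19.2 = 2825 J
Total: 1053 + 157052 + 29217 + 23457 + 2825 = 213604 J = 214 kJ

q = 214 kJ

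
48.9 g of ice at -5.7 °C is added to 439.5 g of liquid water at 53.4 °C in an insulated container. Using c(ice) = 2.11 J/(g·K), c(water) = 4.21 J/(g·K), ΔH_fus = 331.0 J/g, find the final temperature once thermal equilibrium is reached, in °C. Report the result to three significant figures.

Heat to bring ice to 0 °C and melt it: q₁ = 48.9×2.11×5.7 + 48.9×331.0 = 16774 J
Heat the water can supply cooling to 0 °C: 439.5×4.21×53.4 = 98805.8 J > q₁, so all ice melts.
Energy balance: 439.5×4.21×(53.4 − T) = 16774 + 48.9×4.21×(T − 0)
1850.295(53.4 − T) = 16774 + 205.869 T
98805.8 − 16774 = 2056.164 T
T = 82031.8 / 2056.164 = 39.90 °C

T_f = 39.9 °C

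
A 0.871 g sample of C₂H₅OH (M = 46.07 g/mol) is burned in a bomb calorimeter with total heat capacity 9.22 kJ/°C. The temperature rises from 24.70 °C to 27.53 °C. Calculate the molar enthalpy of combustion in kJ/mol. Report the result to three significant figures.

ΔH = -1380 kJ/mol

ΔT = 27.53 − 24.70 = 2.83 °C
q_cal = C_cal × ΔT = 9.22 × 2.83 = 26.0926 kJ
n = 0.871 / 46.07 = 0.01891 mol
q_rxn = −q_cal = -26.0926 kJ
ΔH = -26.0926 / 0.01891 = -1380 kJ/mol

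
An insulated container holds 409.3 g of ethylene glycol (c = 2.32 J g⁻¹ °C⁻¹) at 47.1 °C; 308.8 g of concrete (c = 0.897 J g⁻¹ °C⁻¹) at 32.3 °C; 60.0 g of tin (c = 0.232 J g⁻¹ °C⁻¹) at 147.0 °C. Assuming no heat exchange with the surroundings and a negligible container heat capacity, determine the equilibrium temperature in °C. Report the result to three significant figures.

T_f = 44.9 °C

Σ mᵢcᵢ(T − Tᵢ) = 0  ⇒  T = Σ mᵢcᵢTᵢ / Σ mᵢcᵢ
Σ mᵢcᵢ = 409.3×2.32 + 308.8×0.897 + 60.0×0.232 = 1240.4896
Σ mᵢcᵢTᵢ = 949.576×47.1 + 276.9936×32.3 + 13.92×147.0 = 55718
T = 55718 / 1240.4896 = 44.92 °C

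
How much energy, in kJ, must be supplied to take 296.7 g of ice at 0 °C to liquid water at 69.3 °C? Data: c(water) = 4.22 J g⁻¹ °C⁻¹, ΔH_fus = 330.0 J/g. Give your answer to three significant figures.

q = 185 kJ

q1 (melt at 0 °C): 296.7 × 330.0 = 97911 J
q2 (heat water 0.0→69.3 °C): 296.7 × 4.22 × 69.3 = 86769 J
Total: 97911 + 86769 = 184680 J = 185 kJ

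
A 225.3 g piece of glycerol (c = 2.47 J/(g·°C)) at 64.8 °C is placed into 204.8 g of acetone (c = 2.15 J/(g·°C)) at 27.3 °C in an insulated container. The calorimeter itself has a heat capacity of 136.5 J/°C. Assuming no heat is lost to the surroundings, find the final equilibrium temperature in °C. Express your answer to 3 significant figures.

T_f = 45.7 °C

Heat lost by glycerol = heat gained by acetone + calorimeter.
(225.3)(2.47)(64.8 − T) = [(204.8)(2.15) + 136.5](T − 27.3)
556.491 (64.8 − T) = 576.82 (T − 27.3)
36061 − 556.491 T = 576.82 T − 15747
51808 = 1133.311 T
T = 45.71 °C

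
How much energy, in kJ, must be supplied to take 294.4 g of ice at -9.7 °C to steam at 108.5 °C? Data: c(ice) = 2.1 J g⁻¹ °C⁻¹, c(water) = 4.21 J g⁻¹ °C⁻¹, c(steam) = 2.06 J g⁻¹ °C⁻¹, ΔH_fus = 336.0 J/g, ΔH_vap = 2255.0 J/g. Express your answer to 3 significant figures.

q = 898 kJ

q1 (heat ice -9.7→0.0 °C): 294.4 × 2.1 × 9.7 = 5997 J
q2 (melt at 0 °C): 294.4 × 336.0 = 98918 J
q3 (heat water 0.0→100.0 °C): 294.4 × 4.21 × 100.0 = 123942 J
q4 (vaporize at 100 °C): 294.4 × 2255.0 = 663872 J
q5 (heat steam 100.0→108.5 °C): 294.4 × 2.06 × 8.5 = 5155 J
Total: 5997 + 98918 + 123942 + 663872 + 5155 = 897884 J = 898 kJ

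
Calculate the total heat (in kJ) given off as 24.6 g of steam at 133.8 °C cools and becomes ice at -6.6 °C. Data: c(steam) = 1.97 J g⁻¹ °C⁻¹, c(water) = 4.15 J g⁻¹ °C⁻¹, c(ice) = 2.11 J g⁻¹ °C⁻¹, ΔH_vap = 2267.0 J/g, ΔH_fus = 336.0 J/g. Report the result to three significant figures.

q = 76.2 kJ

q1 (cool steam 133.8→100 °C): 24.6 × 1.97 × 33.8 = 1638 J
q2 (condense at 100 °C): 24.6 × 2267.0 = 55768 J
q3 (cool water 100→0 °C): 24.6 × 4.15 × 100.0 = 10209 J
q4 (freeze at 0 °C): 24.6 × 336.0 = 8266 J
q5 (cool ice 0→-6.6 °C): 24.6 × 2.11 × 6.6 = 343 J
Total: 1638 + 55768 + 10209 + 8266 + 343 = 76224 J = 76.2 kJ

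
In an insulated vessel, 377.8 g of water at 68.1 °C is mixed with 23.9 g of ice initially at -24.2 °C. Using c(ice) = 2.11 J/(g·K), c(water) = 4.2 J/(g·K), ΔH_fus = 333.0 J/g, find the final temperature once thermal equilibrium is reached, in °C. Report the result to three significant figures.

Heat to bring ice to 0 °C and melt it: q₁ = 23.9×2.11×24.2 + 23.9×333.0 = 9179.1 J
Heat the water can supply cooling to 0 °C: 377.8×4.2×68.1 = 108058 J > q₁, so all ice melts.
Energy balance: 377.8×4.2×(68.1 − T) = 9179.1 + 23.9×4.2×(T − 0)
1586.76(68.1 − T) = 9179.1 + 100.38 T
108058 − 9179.1 = 1687.14 T
T = 98878.9 / 1687.14 = 58.61 °C

T_f = 58.6 °C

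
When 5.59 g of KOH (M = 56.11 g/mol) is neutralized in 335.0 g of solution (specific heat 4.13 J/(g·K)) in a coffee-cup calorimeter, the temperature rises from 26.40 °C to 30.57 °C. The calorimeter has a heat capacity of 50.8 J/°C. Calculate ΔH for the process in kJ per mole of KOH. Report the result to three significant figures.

|ΔT| = |30.57 − 26.40| = 4.17 °C
|q_surr| = (335.0 × 4.13 + 50.8) × 4.17 = 1434.35 × 4.17 = 5981 J
n(KOH) = 5.59 / 56.11 = 0.09963 mol
Temperature rose, so q_rxn = −|q_surr| = -5.981 kJ
ΔH = q_rxn / n = -60.03 kJ/mol

ΔH = -60.0 kJ/mol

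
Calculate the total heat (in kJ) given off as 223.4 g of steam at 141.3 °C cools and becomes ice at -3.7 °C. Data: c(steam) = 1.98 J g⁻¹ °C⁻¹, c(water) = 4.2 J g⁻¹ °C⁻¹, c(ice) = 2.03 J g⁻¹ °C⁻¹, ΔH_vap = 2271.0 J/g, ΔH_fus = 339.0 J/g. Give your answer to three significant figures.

q1 (cool steam 141.3→100 °C): 223.4 × 1.98 × 41.3 = 18268 J
q2 (condense at 100 °C): 223.4 × 2271.0 = 507341 J
q3 (cool water 100→0 °C): 223.4 × 4.2 × 100.0 = 93828 J
q4 (freeze at 0 °C): 223.4 × 339.0 = 75733 J
q5 (cool ice 0→-3.7 °C): 223.4 × 2.03 × 3.7 = 1678 J
Total: 18268 + 507341 + 93828 + 75733 + 1678 = 696848 J = 697 kJ

q = 697 kJ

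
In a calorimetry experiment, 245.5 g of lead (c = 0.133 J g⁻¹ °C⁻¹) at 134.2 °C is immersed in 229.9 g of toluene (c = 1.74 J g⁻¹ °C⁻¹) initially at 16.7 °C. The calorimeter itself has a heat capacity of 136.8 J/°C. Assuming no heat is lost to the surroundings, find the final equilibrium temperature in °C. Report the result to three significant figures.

Heat lost by lead = heat gained by toluene + calorimeter.
(245.5)(0.133)(134.2 − T) = [(229.9)(1.74) + 136.8](T − 16.7)
32.6515 (134.2 − T) = 536.826 (T − 16.7)
4381.8 − 32.6515 T = 536.826 T − 8965.0
13346.8 = 569.4775 T
T = 23.44 °C

T_f = 23.4 °C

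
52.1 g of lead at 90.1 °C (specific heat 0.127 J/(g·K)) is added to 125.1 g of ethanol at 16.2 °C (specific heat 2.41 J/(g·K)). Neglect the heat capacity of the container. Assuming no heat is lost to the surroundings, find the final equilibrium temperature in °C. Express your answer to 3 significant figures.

T_f = 17.8 °C

Heat lost by lead = heat gained by ethanol.
(52.1)(0.127)(90.1 − T) = (125.1)(2.41)(T − 16.2)
6.6167 (90.1 − T) = 301.491 (T − 16.2)
596.16 − 6.6167 T = 301.491 T − 4884.2
5480.36 = 308.1077 T
T = 17.79 °C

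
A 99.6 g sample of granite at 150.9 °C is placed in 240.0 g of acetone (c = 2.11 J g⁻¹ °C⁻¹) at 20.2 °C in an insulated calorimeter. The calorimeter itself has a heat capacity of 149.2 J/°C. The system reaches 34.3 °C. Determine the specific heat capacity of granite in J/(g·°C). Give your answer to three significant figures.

c = 0.796 J/(g·°C)

q_gained = (240.0 × 2.11 + 149.2) × (34.3 − 20.2) = 9244 J
q_lost = 99.6 × c × (150.9 − 34.3) = 11613.36 c
Set equal: c = 9244 / 11613.36 = 0.796 J/(g·°C)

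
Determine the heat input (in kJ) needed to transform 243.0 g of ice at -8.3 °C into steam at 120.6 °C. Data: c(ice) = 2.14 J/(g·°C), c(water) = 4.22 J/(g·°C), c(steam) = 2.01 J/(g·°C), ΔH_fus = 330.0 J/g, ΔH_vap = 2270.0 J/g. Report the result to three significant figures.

q = 749 kJ

q1 (heat ice -8.3→0.0 °C): 243.0 × 2.14 × 8.3 = 4316 J
q2 (melt at 0 °C): 243.0 × 330.0 = 80190 J
q3 (heat water 0.0→100.0 °C): 243.0 × 4.22 × 100.0 = 102546 J
q4 (vaporize at 100 °C): 243.0 × 2270.0 = 551610 J
q5 (heat steam 100.0→120.6 °C): 243.0 × 2.01 × 20.6 = 10062 J
Total: 4316 + 80190 + 102546 + 551610 + 10062 = 748724 J = 749 kJ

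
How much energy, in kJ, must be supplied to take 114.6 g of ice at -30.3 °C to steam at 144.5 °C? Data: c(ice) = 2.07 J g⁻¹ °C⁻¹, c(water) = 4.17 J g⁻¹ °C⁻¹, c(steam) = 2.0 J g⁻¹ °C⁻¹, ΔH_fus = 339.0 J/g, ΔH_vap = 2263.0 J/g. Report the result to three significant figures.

q1 (heat ice -30.3→0.0 °C): 114.6 × 2.07 × 30.3 = 7188 J
q2 (melt at 0 °C): 114.6 × 339.0 = 38849 J
q3 (heat water 0.0→100.0 °C): 114.6 × 4.17 × 100.0 = 47788 J
q4 (vaporize at 100 °C): 114.6 × 2263.0 = 259340 J
q5 (heat steam 100.0→144.5 °C): 114.6 × 2.0 × 44.5 = 10199 J
Total: 7188 + 38849 + 47788 + 259340 + 10199 = 363364 J = 363 kJ

q = 363 kJ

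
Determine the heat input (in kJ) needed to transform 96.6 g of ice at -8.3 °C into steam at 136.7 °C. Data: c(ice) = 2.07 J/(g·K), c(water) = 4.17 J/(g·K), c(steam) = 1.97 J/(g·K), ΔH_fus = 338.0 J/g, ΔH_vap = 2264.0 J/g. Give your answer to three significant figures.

q = 300 kJ

q1 (heat ice -8.3→0.0 °C): 96.6 × 2.07 × 8.3 = 1660 J
q2 (melt at 0 °C): 96.6 × 338.0 = 32651 J
q3 (heat water 0.0→100.0 °C): 96.6 × 4.17 × 100.0 = 40282 J
q4 (vaporize at 100 °C): 96.6 × 2264.0 = 218702 J
q5 (heat steam 100.0→136.7 °C): 96.6 × 1.97 × 36.7 = 6984 J
Total: 1660 + 32651 + 40282 + 218702 + 6984 = 300279 J = 300 kJ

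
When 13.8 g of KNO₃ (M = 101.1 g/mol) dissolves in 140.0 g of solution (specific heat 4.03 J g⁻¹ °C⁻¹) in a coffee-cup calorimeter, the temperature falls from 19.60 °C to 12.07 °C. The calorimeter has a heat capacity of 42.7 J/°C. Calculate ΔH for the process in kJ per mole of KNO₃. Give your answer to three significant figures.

ΔH = 33.5 kJ/mol

|ΔT| = |12.07 − 19.60| = 7.53 °C
|q_surr| = (140.0 × 4.03 + 42.7) × 7.53 = 606.9 × 7.53 = 4570 J
n(KNO₃) = 13.8 / 101.1 = 0.1365 mol
Temperature fell, so q_rxn = +|q_surr| = 4.570 kJ
ΔH = q_rxn / n = 33.48 kJ/mol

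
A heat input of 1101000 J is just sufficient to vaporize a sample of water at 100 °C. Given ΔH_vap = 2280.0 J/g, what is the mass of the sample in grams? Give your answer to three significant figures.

m = q / ΔH_vap = 1101000 J / 2280.0 J/g = 483 g

m = 483 g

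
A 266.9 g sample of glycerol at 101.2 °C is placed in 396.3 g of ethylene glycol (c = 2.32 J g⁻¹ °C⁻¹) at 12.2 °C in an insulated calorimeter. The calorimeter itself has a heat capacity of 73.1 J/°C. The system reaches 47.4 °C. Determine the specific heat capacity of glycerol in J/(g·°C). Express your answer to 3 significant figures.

q_gained = (396.3 × 2.32 + 73.1) × (47.4 − 12.2) = 34940 J
q_lost = 266.9 × c × (101.2 − 47.4) = 14359.22 c
Set equal: c = 34940 / 14359.22 = 2.43 J/(g·°C)

c = 2.43 J/(g·°C)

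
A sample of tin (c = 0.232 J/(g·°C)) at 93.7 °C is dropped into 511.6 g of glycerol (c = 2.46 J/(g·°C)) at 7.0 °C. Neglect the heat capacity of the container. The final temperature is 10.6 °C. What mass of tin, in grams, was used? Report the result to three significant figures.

m = 235 g

q_gained = (511.6 × 2.46) × (10.6 − 7.0) = 4531 J
q_lost = m × 0.232 × (93.7 − 10.6) = 19.2792 m
m = 4531 / 19.2792 = 235 g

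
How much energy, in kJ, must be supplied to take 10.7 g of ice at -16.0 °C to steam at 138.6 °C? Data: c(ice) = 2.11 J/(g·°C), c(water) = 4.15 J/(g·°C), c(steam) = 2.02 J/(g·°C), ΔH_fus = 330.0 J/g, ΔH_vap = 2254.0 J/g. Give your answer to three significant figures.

q1 (heat ice -16.0→0.0 °C): 10.7 × 2.11 × 16.0 = 361 J
q2 (melt at 0 °C): 10.7 × 330.0 = 3531 J
q3 (heat water 0.0→100.0 °C): 10.7 × 4.15 × 100.0 = 4441 J
q4 (vaporize at 100 °C): 10.7 × 2254.0 = 24118 J
q5 (heat steam 100.0→138.6 °C): 10.7 × 2.02 × 38.6 = 834 J
Total: 361 + 3531 + 4441 + 24118 + 834 = 33285 J = 33.3 kJ

q = 33.3 kJ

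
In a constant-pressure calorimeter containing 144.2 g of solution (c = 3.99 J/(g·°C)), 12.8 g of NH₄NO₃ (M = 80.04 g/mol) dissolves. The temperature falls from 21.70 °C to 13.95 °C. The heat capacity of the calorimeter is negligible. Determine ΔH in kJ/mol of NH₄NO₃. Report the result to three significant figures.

ΔH = 27.9 kJ/mol

|ΔT| = |13.95 − 21.70| = 7.75 °C
|q_surr| = (144.2 × 3.99) × 7.75 = 575.358 × 7.75 = 4459 J
n(NH₄NO₃) = 12.8 / 80.04 = 0.1599 mol
Temperature fell, so q_rxn = +|q_surr| = 4.459 kJ
ΔH = q_rxn / n = 27.89 kJ/mol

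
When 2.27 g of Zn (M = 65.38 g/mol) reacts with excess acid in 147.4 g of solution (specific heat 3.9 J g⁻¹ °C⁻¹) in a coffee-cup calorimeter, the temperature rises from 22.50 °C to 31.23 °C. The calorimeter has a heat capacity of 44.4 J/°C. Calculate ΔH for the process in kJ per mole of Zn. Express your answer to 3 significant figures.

ΔH = -156 kJ/mol

|ΔT| = |31.23 − 22.50| = 8.73 °C
|q_surr| = (147.4 × 3.9 + 44.4) × 8.73 = 619.26 × 8.73 = 5406 J
n(Zn) = 2.27 / 65.38 = 0.03472 mol
Temperature rose, so q_rxn = −|q_surr| = -5.406 kJ
ΔH = q_rxn / n = -155.7 kJ/mol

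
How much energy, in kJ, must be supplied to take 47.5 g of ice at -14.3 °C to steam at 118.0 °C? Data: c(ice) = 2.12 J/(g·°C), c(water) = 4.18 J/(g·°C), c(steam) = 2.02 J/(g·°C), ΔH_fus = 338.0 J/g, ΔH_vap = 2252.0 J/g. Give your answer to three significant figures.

q = 146 kJ

q1 (heat ice -14.3→0.0 °C): 47.5 × 2.12 × 14.3 = 1440 J
q2 (melt at 0 °C): 47.5 × 338.0 = 16055 J
q3 (heat water 0.0→100.0 °C): 47.5 × 4.18 × 100.0 = 19855 J
q4 (vaporize at 100 °C): 47.5 × 2252.0 = 106970 J
q5 (heat steam 100.0→118.0 °C): 47.5 × 2.02 × 18.0 = 1727 J
Total: 1440 + 16055 + 19855 + 106970 + 1727 = 146047 J = 146 kJ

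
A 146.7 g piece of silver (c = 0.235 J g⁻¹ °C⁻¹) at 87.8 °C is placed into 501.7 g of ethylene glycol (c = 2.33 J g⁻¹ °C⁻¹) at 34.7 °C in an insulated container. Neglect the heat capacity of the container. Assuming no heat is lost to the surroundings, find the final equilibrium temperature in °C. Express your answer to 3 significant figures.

T_f = 36.2 °C

Heat lost by silver = heat gained by ethylene glycol.
(146.7)(0.235)(87.8 − T) = (501.7)(2.33)(T − 34.7)
34.4745 (87.8 − T) = 1168.961 (T − 34.7)
3026.9 − 34.4745 T = 1168.961 T − 40563
43589.9 = 1203.4355 T
T = 36.22 °C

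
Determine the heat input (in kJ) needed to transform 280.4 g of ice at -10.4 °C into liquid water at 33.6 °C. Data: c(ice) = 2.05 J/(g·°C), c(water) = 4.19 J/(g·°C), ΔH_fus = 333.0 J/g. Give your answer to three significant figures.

q1 (heat ice -10.4→0.0 °C): 280.4 × 2.05 × 10.4 = 5978 J
q2 (melt at 0 °C): 280.4 × 333.0 = 93373 J
q3 (heat water 0.0→33.6 °C): 280.4 × 4.19 × 33.6 = 39476 J
Total: 5978 + 93373 + 39476 = 138827 J = 139 kJ

q = 139 kJ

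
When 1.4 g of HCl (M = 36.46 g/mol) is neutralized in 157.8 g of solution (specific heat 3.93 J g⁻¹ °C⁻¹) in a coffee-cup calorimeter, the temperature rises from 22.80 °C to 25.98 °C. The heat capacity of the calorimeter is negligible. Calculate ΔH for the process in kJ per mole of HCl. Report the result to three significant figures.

ΔH = -51.4 kJ/mol

|ΔT| = |25.98 − 22.80| = 3.18 °C
|q_surr| = (157.8 × 3.93) × 3.18 = 620.154 × 3.18 = 1972 J
n(HCl) = 1.4 / 36.46 = 0.03840 mol
Temperature rose, so q_rxn = −|q_surr| = -1.972 kJ
ΔH = q_rxn / n = -51.35 kJ/mol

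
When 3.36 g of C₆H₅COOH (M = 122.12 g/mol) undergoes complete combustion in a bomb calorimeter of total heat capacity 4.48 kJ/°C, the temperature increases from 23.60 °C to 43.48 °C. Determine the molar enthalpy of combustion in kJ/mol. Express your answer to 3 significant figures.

ΔT = 43.48 − 23.60 = 19.88 °C
q_cal = C_cal × ΔT = 4.48 × 19.88 = 89.0624 kJ
n = 3.36 / 122.12 = 0.02751 mol
q_rxn = −q_cal = -89.0624 kJ
ΔH = -89.0624 / 0.02751 = -3237 kJ/mol

ΔH = -3240 kJ/mol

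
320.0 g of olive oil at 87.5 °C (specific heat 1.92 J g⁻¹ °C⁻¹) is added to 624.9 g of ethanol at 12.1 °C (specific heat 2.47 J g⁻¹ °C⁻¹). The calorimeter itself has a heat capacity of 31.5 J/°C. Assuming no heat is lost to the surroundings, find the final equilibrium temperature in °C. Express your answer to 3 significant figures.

T_f = 33.3 °C

Heat lost by olive oil = heat gained by ethanol + calorimeter.
(320.0)(1.92)(87.5 − T) = [(624.9)(2.47) + 31.5](T − 12.1)
614.4 (87.5 − T) = 1575.003 (T − 12.1)
53760 − 614.4 T = 1575.003 T − 19058
72818 = 2189.403 T
T = 33.26 °C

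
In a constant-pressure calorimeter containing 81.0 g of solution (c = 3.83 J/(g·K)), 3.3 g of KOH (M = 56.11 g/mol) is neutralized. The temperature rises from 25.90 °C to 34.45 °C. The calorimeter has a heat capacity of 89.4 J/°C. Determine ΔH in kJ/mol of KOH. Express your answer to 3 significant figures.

|ΔT| = |34.45 − 25.90| = 8.55 °C
|q_surr| = (81.0 × 3.83 + 89.4) × 8.55 = 399.63 × 8.55 = 3417 J
n(KOH) = 3.3 / 56.11 = 0.05881 mol
Temperature rose, so q_rxn = −|q_surr| = -3.417 kJ
ΔH = q_rxn / n = -58.10 kJ/mol

ΔH = -58.1 kJ/mol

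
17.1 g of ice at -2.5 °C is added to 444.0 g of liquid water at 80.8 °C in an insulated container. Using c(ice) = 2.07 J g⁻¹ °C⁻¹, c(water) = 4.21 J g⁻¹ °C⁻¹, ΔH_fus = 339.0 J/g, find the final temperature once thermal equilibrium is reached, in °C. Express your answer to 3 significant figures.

T_f = 74.8 °C

Heat to bring ice to 0 °C and melt it: q₁ = 17.1×2.07×2.5 + 17.1×339.0 = 5885.4 J
Heat the water can supply cooling to 0 °C: 444.0×4.21×80.8 = 151035 J > q₁, so all ice melts.
Energy balance: 444.0×4.21×(80.8 − T) = 5885.4 + 17.1×4.21×(T − 0)
1869.24(80.8 − T) = 5885.4 + 71.991 T
151035 − 5885.4 = 1941.231 T
T = 145149.6 / 1941.231 = 74.77 °C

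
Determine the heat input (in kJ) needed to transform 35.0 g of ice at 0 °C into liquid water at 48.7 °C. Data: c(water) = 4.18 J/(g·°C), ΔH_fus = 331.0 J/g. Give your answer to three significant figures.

q = 18.7 kJ

q1 (melt at 0 °C): 35.0 × 331.0 = 11585 J
q2 (heat water 0.0→48.7 °C): 35.0 × 4.18 × 48.7 = 7125 J
Total: 11585 + 7125 = 18710 J = 18.7 kJ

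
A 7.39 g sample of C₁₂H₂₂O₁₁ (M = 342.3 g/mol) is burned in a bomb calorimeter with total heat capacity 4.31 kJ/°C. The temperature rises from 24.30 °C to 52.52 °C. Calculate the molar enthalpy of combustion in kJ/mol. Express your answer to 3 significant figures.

ΔT = 52.52 − 24.30 = 28.22 °C
q_cal = C_cal × ΔT = 4.31 × 28.22 = 121.6282 kJ
n = 7.39 / 342.3 = 0.02159 mol
q_rxn = −q_cal = -121.6282 kJ
ΔH = -121.6282 / 0.02159 = -5634 kJ/mol

ΔH = -5630 kJ/mol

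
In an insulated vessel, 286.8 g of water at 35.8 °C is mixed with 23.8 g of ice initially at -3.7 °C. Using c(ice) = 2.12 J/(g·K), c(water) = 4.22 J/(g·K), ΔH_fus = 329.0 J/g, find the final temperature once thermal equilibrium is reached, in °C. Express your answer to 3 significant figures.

Heat to bring ice to 0 °C and melt it: q₁ = 23.8×2.12×3.7 + 23.8×329.0 = 8016.9 J
Heat the water can supply cooling to 0 °C: 286.8×4.22×35.8 = 43328.6 J > q₁, so all ice melts.
Energy balance: 286.8×4.22×(35.8 − T) = 8016.9 + 23.8×4.22×(T − 0)
1210.296(35.8 − T) = 8016.9 + 100.436 T
43328.6 − 8016.9 = 1310.732 T
T = 35311.7 / 1310.732 = 26.94 °C

T_f = 26.9 °C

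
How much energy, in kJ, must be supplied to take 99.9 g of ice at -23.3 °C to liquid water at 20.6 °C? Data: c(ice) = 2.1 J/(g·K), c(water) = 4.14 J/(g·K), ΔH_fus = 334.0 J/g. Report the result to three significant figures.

q1 (heat ice -23.3→0.0 °C): 99.9 × 2.1 × 23.3 = 4888 J
q2 (melt at 0 °C): 99.9 × 334.0 = 33367 J
q3 (heat water 0.0→20.6 °C): 99.9 × 4.14 × 20.6 = 8520 J
Total: 4888 + 33367 + 8520 = 46775 J = 46.8 kJ

q = 46.8 kJ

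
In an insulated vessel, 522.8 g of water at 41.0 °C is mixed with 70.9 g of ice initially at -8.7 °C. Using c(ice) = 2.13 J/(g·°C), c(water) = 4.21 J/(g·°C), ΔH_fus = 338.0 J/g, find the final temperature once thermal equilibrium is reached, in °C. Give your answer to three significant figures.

T_f = 26.0 °C

Heat to bring ice to 0 °C and melt it: q₁ = 70.9×2.13×8.7 + 70.9×338.0 = 25278 J
Heat the water can supply cooling to 0 °C: 522.8×4.21×41.0 = 90240.5 J > q₁, so all ice melts.
Energy balance: 522.8×4.21×(41.0 − T) = 25278 + 70.9×4.21×(T − 0)
2200.988(41.0 − T) = 25278 + 298.489 T
90240.5 − 25278 = 2499.477 T
T = 64962.5 / 2499.477 = 25.99 °C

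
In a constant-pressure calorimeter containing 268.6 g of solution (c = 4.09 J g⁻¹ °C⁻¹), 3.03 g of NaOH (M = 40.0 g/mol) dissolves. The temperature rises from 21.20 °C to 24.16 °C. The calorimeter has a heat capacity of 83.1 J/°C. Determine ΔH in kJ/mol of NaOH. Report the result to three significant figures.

ΔH = -46.2 kJ/mol

|ΔT| = |24.16 − 21.20| = 2.96 °C
|q_surr| = (268.6 × 4.09 + 83.1) × 2.96 = 1181.674 × 2.96 = 3498 J
n(NaOH) = 3.03 / 40.0 = 0.07575 mol
Temperature rose, so q_rxn = −|q_surr| = -3.498 kJ
ΔH = q_rxn / n = -46.18 kJ/mol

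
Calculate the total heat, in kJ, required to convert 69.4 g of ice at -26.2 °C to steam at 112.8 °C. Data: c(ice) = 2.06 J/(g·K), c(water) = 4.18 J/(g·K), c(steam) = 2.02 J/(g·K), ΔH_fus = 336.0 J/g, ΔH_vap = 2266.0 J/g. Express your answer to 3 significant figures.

q1 (heat ice -26.2→0.0 °C): 69.4 × 2.06 × 26.2 = 3746 J
q2 (melt at 0 °C): 69.4 × 336.0 = 23318 J
q3 (heat water 0.0→100.0 °C): 69.4 × 4.18 × 100.0 = 29009 J
q4 (vaporize at 100 °C): 69.4 × 2266.0 = 157260 J
q5 (heat steam 100.0→112.8 °C): 69.4 × 2.02 × 12.8 = 1794 J
Total: 3746 + 23318 + 29009 + 157260 + 1794 = 215127 J = 215 kJ

q = 215 kJ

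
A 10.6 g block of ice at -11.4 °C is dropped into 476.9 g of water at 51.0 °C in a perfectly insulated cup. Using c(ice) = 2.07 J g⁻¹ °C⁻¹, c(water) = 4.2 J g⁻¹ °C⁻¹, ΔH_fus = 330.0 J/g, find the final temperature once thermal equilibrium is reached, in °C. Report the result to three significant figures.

Heat to bring ice to 0 °C and melt it: q₁ = 10.6×2.07×11.4 + 10.6×330.0 = 3748.1 J
Heat the water can supply cooling to 0 °C: 476.9×4.2×51.0 = 102152 J > q₁, so all ice melts.
Energy balance: 476.9×4.2×(51.0 − T) = 3748.1 + 10.6×4.2×(T − 0)
2002.98(51.0 − T) = 3748.1 + 44.52 T
102152 − 3748.1 = 2047.50 T
T = 98403.9 / 2047.50 = 48.06 °C

T_f = 48.1 °C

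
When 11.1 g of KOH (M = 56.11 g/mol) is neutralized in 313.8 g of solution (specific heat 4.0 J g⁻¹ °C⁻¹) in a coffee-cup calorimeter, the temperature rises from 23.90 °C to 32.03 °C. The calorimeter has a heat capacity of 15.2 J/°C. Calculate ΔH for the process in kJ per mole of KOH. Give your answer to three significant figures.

ΔH = -52.2 kJ/mol

|ΔT| = |32.03 − 23.90| = 8.13 °C
|q_surr| = (313.8 × 4.0 + 15.2) × 8.13 = 1270.4 × 8.13 = 10330 J
n(KOH) = 11.1 / 56.11 = 0.1978 mol
Temperature rose, so q_rxn = −|q_surr| = -10.33 kJ
ΔH = q_rxn / n = -52.22 kJ/mol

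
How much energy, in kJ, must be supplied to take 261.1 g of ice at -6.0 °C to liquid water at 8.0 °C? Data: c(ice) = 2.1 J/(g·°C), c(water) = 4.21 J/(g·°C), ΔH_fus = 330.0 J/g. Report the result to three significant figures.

q = 98.2 kJ

q1 (heat ice -6.0→0.0 °C): 261.1 × 2.1 × 6.0 = 3290 J
q2 (melt at 0 °C): 261.1 × 330.0 = 86163 J
q3 (heat water 0.0→8.0 °C): 261.1 × 4.21 × 8.0 = 8794 J
Total: 3290 + 86163 + 8794 = 98247 J = 98.2 kJ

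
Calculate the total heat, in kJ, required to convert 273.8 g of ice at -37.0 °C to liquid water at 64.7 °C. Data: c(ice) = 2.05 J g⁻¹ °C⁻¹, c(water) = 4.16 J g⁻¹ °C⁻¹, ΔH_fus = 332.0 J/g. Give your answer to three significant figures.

q = 185 kJ

q1 (heat ice -37.0→0.0 °C): 273.8 × 2.05 × 37.0 = 20768 J
q2 (melt at 0 °C): 273.8 × 332.0 = 90902 J
q3 (heat water 0.0→64.7 °C): 273.8 × 4.16 × 64.7 = 73694 J
Total: 20768 + 90902 + 73694 = 185364 J = 185 kJ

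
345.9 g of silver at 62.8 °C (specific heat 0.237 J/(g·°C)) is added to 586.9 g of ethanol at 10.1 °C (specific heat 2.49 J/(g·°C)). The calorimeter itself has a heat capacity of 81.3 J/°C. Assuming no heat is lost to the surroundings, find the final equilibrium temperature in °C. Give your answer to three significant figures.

Heat lost by silver = heat gained by ethanol + calorimeter.
(345.9)(0.237)(62.8 − T) = [(586.9)(2.49) + 81.3](T − 10.1)
81.9783 (62.8 − T) = 1542.681 (T − 10.1)
5148.2 − 81.9783 T = 1542.681 T − 15581
20729.2 = 1624.6593 T
T = 12.76 °C

T_f = 12.8 °C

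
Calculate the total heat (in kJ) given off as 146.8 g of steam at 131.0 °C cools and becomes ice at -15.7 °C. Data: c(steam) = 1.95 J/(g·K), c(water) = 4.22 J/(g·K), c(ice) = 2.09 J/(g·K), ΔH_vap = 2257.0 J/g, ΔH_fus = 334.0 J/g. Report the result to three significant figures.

q1 (cool steam 131.0→100 °C): 146.8 × 1.95 × 31.0 = 8874 J
q2 (condense at 100 °C): 146.8 × 2257.0 = 331328 J
q3 (cool water 100→0 °C): 146.8 × 4.22 × 100.0 = 61950 J
q4 (freeze at 0 °C): 146.8 × 334.0 = 49031 J
q5 (cool ice 0→-15.7 °C): 146.8 × 2.09 × 15.7 = 4817 J
Total: 8874 + 331328 + 61950 + 49031 + 4817 = 456000 J = 456 kJ

q = 456 kJ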